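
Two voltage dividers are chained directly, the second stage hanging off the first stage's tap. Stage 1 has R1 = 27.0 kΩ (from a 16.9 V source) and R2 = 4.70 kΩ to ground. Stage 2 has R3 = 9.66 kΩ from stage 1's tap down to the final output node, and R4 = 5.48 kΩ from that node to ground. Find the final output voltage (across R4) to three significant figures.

V_out ≈ 0.717 V

Stage 2 presents R3+R4 = 15.14 kΩ as a load on stage 1's tap.
Stage 1's lower leg becomes R2‖(R3+R4) = 3.587 kΩ, so V_mid = 16.9 × 3.587/30.59 = 1.982 V.
Stage 2 is itself unloaded: V_out = V_mid × R4/(R3+R4) = 1.982 × 5.48/15.14 = 0.717 V.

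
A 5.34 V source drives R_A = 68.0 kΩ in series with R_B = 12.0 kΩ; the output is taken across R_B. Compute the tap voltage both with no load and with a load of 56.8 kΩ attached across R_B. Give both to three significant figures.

Unloaded: 0.801 V; loaded: 0.679 V

Open-circuit: V = 5.34 × 12.0/(68.0 + 12.0) = 0.801 V.
With the load, R_B becomes R_B‖R_L = 9.907 kΩ, so V = 5.34 × 9.907/77.91 = 0.679 V.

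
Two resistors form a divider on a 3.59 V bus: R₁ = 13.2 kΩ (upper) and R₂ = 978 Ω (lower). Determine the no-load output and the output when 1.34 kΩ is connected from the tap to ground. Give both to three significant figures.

Open-circuit: V = 3.59 × 978/(13200 + 978) = 0.248 V.
With the load, R₂ becomes R₂‖R_L = 565.4 Ω, so V = 3.59 × 565.4/13770 = 0.147 V.

Unloaded: 0.248 V; loaded: 0.147 V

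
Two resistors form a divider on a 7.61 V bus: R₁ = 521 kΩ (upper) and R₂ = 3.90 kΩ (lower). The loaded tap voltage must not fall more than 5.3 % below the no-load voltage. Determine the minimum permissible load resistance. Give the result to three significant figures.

Output resistance R_th = R₁‖R₂ = (521 × 3.90)/524.9 = 3.871 kΩ.
The fractional drop is R_th/(R_th + R_L); requiring this ≤ 0.0530 gives R_L ≥ R_th(1/0.0530 − 1) = 3.871 × 17.87 = 69.2 kΩ.

R_L(min) ≈ 69.2 kΩ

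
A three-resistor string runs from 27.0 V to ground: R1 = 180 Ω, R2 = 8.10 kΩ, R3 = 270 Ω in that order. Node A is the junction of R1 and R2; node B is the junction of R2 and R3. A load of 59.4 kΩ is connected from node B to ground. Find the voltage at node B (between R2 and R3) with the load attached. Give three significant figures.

At node B, R3 is in parallel with the load: R3‖R_L = 268.8 Ω.
Below node A the resistance is R2 + (R3‖R_L) = 8369 Ω, so V_A = 27.0 × 8369/8549 = 26.43 V.
Then V_B = V_A × (R3‖R_L)/(R2 + R3‖R_L) = 26.43 × 268.8/8369 = 0.849 V.

V ≈ 0.849 V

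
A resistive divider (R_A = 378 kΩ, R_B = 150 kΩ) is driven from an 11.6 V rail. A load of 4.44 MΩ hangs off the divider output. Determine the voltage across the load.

The load sits in parallel with R_B: R_B‖R_L = (150 × 4440) / (150 + 4440) = 145.1 kΩ.
V_out = 11.6 × 145.1 / (378 + 145.1) = 11.6 × 145.1/523.1 = 3.22 V.
(Unloaded it would have been 3.30 V.)

V_out ≈ 3.22 V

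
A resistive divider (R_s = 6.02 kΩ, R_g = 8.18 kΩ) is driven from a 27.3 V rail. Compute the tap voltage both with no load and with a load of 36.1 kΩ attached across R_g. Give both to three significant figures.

Open-circuit: V = 27.3 × 8.18/(6.02 + 8.18) = 15.7 V.
With the load, R_g becomes R_g‖R_L = 6.669 kΩ, so V = 27.3 × 6.669/12.69 = 14.3 V.

Unloaded: 15.7 V; loaded: 14.3 V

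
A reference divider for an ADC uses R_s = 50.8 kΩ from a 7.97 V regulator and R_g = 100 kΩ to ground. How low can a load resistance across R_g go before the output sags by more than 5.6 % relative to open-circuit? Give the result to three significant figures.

Output resistance R_th = R_s‖R_g = (50.8 × 100)/150.8 = 33.69 kΩ.
The fractional drop is R_th/(R_th + R_L); requiring this ≤ 0.0560 gives R_L ≥ R_th(1/0.0560 − 1) = 33.69 × 16.86 = 568 kΩ.

R_L(min) ≈ 568 kΩ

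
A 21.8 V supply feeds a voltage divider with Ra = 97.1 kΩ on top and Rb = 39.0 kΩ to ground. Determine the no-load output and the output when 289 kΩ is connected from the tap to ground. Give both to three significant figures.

Unloaded: 6.25 V; loaded: 5.70 V

Open-circuit: V = 21.8 × 39.0/(97.1 + 39.0) = 6.25 V.
With the load, Rb becomes Rb‖R_L = 34.36 kΩ, so V = 21.8 × 34.36/131.5 = 5.70 V.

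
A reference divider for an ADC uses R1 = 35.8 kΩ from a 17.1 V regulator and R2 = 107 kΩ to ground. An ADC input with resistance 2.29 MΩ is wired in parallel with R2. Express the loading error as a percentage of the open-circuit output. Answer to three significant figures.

1.16 %

The divider's output (Thévenin) resistance is R1‖R2 = 26.82 kΩ.
Fractional drop under load = R_th/(R_th + R_L) = 26.82 / (26.82 + 2290) = 0.01158.
So the output falls by 1.16 %.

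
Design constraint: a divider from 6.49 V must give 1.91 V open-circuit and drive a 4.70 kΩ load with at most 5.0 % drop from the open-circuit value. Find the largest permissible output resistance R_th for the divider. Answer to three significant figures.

R_th ≤ 247 Ω

Loading drop = R_th/(R_th + R_L) ≤ 0.0500, so R_th ≤ R_L · ε/(1−ε) = 4.70 kΩ × 0.0500/0.9500 = 247 Ω.
(Any R1, R2 with R2/(R1+R2) = 0.294 and R1‖R2 ≤ 247 Ω will meet the spec.)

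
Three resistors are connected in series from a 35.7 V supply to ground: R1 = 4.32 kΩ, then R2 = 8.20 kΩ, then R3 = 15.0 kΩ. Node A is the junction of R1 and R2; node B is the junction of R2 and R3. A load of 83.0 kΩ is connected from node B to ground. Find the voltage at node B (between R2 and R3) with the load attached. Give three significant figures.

At node B, R3 is in parallel with the load: R3‖R_L = 12.70 kΩ.
Below node A the resistance is R2 + (R3‖R_L) = 20.90 kΩ, so V_A = 35.7 × 20.90/25.22 = 29.59 V.
Then V_B = V_A × (R3‖R_L)/(R2 + R3‖R_L) = 29.59 × 12.70/20.90 = 18.0 V.

V ≈ 18.0 V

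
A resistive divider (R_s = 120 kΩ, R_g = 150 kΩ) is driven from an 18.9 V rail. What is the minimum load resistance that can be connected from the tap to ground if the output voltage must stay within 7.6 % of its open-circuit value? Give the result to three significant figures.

Output resistance R_th = R_s‖R_g = (120 × 150)/270.0 = 66.67 kΩ.
The fractional drop is R_th/(R_th + R_L); requiring this ≤ 0.0760 gives R_L ≥ R_th(1/0.0760 − 1) = 66.67 × 12.16 = 811 kΩ.

R_L(min) ≈ 811 kΩ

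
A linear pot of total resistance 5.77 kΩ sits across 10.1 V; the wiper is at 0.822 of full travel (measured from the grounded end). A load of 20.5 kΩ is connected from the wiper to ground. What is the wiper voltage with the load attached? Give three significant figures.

The wiper splits the pot into (1−α)R = 1.027 kΩ above and αR = 4.743 kΩ below.
Lower section ‖ load = 3.852 kΩ.
V_wiper = 10.1 × 3.852/(1.027 + 3.852) = 7.97 V.

V ≈ 7.97 V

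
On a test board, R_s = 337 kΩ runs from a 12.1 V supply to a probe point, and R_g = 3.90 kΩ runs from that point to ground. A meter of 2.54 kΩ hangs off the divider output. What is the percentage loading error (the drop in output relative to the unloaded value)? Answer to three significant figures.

60.3 %

Unloaded V = 12.1 × 3.90/340.9 = 0.1384 V.
Loaded: R_g‖R_L = 1.538 kΩ, giving V = 12.1 × 1.538/338.5 = 0.05498 V.
Drop = (0.1384 − 0.05498) / 0.1384 = 60.3 %.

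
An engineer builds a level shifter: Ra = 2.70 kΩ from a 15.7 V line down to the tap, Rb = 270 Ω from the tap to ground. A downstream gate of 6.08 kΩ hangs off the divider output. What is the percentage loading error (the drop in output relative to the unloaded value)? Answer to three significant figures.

The divider's output (Thévenin) resistance is Ra‖Rb = 245.5 Ω.
Fractional drop under load = R_th/(R_th + R_L) = 245.5 / (245.5 + 6080) = 0.03880.
So the output falls by 3.88 %.

3.88 %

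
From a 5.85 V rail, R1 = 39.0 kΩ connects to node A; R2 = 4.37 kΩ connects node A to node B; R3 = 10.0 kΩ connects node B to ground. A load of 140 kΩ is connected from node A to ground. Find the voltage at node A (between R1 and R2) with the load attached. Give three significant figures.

V ≈ 1.47 V

Below node A the series string R2+R3 = 14.37 kΩ sits in parallel with the 140 kΩ load: 13.03 kΩ.
V_A = 5.85 × 13.03/(39.0 + 13.03) = 1.47 V.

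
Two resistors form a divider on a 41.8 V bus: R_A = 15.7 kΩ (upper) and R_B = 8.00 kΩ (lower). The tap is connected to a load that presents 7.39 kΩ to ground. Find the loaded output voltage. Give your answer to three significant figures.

V_out ≈ 8.22 V

The load sits in parallel with R_B: R_B‖R_L = (8.00 × 7.39) / (8.00 + 7.39) = 3.841 kΩ.
V_out = 41.8 × 3.841 / (15.7 + 3.841) = 41.8 × 3.841/19.54 = 8.22 V.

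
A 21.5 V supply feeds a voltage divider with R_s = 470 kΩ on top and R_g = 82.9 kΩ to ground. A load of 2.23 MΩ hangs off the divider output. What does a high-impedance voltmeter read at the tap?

V_out ≈ 3.12 V

The load sits in parallel with R_g: R_g‖R_L = (82.9 × 2230) / (82.9 + 2230) = 79.93 kΩ.
V_out = 21.5 × 79.93 / (470 + 79.93) = 21.5 × 79.93/549.9 = 3.12 V.
(Unloaded it would have been 3.22 V.)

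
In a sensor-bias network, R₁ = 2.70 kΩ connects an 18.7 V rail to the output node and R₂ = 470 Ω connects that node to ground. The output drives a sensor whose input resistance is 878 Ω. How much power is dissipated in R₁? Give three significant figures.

P ≈ 104 mW

Total resistance from the source is R₁ + (R₂‖R_L) = 3006 Ω, so I = 18.7/3006 Ω = 6.221 mA.
P = I²·R₁ = (6.221 mA)² × 2.70 kΩ = 104 mW.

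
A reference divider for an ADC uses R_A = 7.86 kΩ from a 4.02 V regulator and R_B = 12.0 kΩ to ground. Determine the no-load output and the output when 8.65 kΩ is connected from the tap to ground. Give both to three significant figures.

Open-circuit: V = 4.02 × 12.0/(7.86 + 12.0) = 2.43 V.
With the load, R_B becomes R_B‖R_L = 5.027 kΩ, so V = 4.02 × 5.027/12.89 = 1.57 V.

Unloaded: 2.43 V; loaded: 1.57 V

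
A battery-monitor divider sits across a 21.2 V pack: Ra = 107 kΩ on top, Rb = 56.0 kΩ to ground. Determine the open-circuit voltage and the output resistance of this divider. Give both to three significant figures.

V_th is the open-circuit tap voltage: 21.2 × 56.0/(107 + 56.0) = 7.28 V.
With the supply zeroed, Ra and Rb appear in parallel from the tap: R_th = Ra‖Rb = (107 × 56.0)/163.0 = 36.8 kΩ.

V_th = 7.28 V, R_th = 36.8 kΩ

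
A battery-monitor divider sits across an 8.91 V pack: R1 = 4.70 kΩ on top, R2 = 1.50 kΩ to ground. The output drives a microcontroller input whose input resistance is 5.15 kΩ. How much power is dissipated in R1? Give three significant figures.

P ≈ 10.9 mW

Total resistance from the source is R1 + (R2‖R_L) = 5.862 kΩ, so I = 8.91/5.862 kΩ = 1.520 mA.
P = I²·R1 = (1.520 mA)² × 4.70 kΩ = 10.9 mW.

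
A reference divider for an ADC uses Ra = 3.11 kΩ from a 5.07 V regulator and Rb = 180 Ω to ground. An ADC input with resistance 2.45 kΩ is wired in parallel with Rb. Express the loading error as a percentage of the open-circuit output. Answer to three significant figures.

The divider's output (Thévenin) resistance is Ra‖Rb = 170.2 Ω.
Fractional drop under load = R_th/(R_th + R_L) = 170.2 / (170.2 + 2450) = 0.06494.
So the output falls by 6.49 %.

6.49 %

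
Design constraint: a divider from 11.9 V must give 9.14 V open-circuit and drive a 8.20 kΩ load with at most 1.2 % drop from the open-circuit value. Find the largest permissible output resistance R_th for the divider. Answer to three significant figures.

Loading drop = R_th/(R_th + R_L) ≤ 0.0120, so R_th ≤ R_L · ε/(1−ε) = 8.20 kΩ × 0.0120/0.9880 = 99.6 Ω.

R_th ≤ 99.6 Ω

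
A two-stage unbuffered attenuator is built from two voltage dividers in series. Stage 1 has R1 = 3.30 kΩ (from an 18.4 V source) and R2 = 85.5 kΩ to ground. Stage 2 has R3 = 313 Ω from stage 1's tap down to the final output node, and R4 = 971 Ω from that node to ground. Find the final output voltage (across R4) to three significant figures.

Stage 2 presents R3+R4 = 1284 Ω as a load on stage 1's tap.
Stage 1's lower leg becomes R2‖(R3+R4) = 1265 Ω, so V_mid = 18.4 × 1265/4565 = 5.099 V.
Stage 2 is itself unloaded: V_out = V_mid × R4/(R3+R4) = 5.099 × 971/1284 = 3.86 V.

V_out ≈ 3.86 V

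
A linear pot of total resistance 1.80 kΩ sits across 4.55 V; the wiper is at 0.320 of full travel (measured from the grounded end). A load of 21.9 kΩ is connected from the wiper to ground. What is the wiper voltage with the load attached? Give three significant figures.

V ≈ 1.43 V

The wiper splits the pot into (1−α)R = 1224 Ω above and αR = 576.0 Ω below.
Lower section ‖ load = 561.2 Ω.
V_wiper = 4.55 × 561.2/(1224 + 561.2) = 1.43 V.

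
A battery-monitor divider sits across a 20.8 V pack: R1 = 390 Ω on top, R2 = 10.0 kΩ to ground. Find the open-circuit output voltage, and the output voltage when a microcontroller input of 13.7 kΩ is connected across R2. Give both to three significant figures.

Unloaded: 20.0 V; loaded: 19.5 V

Open-circuit: V = 20.8 × 10000/(390 + 10000) = 20.0 V.
With the load, R2 becomes R2‖R_L = 5781 Ω, so V = 20.8 × 5781/6171 = 19.5 V.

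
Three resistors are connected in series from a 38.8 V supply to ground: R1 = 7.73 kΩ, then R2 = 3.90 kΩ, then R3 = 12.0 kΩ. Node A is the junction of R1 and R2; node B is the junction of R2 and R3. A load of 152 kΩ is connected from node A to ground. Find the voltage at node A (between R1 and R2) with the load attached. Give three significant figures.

Below node A the series string R2+R3 = 15.90 kΩ sits in parallel with the 152 kΩ load: 14.39 kΩ.
V_A = 38.8 × 14.39/(7.73 + 14.39) = 25.2 V.

V ≈ 25.2 V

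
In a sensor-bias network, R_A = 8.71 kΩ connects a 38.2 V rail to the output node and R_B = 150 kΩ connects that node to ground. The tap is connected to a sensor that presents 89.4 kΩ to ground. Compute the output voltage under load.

The load sits in parallel with R_B: R_B‖R_L = (150 × 89.4) / (150 + 89.4) = 56.02 kΩ.
V_out = 38.2 × 56.02 / (8.71 + 56.02) = 38.2 × 56.02/64.73 = 33.1 V.

V_out ≈ 33.1 V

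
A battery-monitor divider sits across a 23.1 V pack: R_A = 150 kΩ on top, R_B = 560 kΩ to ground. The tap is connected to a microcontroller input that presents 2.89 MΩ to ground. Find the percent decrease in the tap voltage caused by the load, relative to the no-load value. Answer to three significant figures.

The divider's output (Thévenin) resistance is R_A‖R_B = 118.3 kΩ.
Fractional drop under load = R_th/(R_th + R_L) = 118.3 / (118.3 + 2890) = 0.03933.
So the output falls by 3.93 %.

3.93 %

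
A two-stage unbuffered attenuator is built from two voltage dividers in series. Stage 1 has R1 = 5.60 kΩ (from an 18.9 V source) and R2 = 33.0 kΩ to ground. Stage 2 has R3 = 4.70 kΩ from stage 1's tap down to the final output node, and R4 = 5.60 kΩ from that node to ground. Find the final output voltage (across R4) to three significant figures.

Stage 2 presents R3+R4 = 10.30 kΩ as a load on stage 1's tap.
Stage 1's lower leg becomes R2‖(R3+R4) = 7.850 kΩ, so V_mid = 18.9 × 7.850/13.45 = 11.03 V.
Stage 2 is itself unloaded: V_out = V_mid × R4/(R3+R4) = 11.03 × 5.60/10.30 = 6.00 V.

V_out ≈ 6.00 V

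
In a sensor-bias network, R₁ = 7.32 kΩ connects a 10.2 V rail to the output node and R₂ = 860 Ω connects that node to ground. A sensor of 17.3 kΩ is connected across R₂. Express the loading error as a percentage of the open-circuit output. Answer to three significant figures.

4.26 %

The divider's output (Thévenin) resistance is R₁‖R₂ = 769.6 Ω.
Fractional drop under load = R_th/(R_th + R_L) = 769.6 / (769.6 + 17300) = 0.04259.
So the output falls by 4.26 %.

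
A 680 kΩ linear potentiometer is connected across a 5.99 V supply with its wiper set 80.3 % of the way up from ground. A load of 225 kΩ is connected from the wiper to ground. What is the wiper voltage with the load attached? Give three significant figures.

The wiper splits the pot into (1−α)R = 134.0 kΩ above and αR = 546.0 kΩ below.
Lower section ‖ load = 159.3 kΩ.
V_wiper = 5.99 × 159.3/(134.0 + 159.3) = 3.25 V.

V ≈ 3.25 V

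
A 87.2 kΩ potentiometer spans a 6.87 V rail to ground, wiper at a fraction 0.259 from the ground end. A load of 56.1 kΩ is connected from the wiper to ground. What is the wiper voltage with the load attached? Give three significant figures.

V ≈ 1.37 V

The wiper splits the pot into (1−α)R = 64.62 kΩ above and αR = 22.58 kΩ below.
Lower section ‖ load = 16.10 kΩ.
V_wiper = 6.87 × 16.10/(64.62 + 16.10) = 1.37 V.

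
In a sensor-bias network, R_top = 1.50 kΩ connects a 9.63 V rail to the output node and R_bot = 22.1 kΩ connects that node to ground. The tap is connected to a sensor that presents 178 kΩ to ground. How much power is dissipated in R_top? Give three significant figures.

Total resistance from the source is R_top + (R_bot‖R_L) = 21.16 kΩ, so I = 9.63/21.16 kΩ = 0.4551 mA.
P = I²·R_top = (0.4551 mA)² × 1.50 kΩ = 0.311 mW.

P ≈ 0.311 mW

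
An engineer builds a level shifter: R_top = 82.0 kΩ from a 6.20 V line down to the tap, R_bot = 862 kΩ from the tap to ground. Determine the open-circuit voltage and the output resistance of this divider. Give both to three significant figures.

V_th is the open-circuit tap voltage: 6.20 × 862/(82.0 + 862) = 5.66 V.
With the supply zeroed, R_top and R_bot appear in parallel from the tap: R_th = R_top‖R_bot = (82.0 × 862)/944.0 = 74.9 kΩ.

V_th = 5.66 V, R_th = 74.9 kΩ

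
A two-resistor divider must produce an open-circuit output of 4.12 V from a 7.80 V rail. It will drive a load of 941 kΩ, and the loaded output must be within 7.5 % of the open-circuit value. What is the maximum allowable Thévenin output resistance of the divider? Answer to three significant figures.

R_th ≤ 76.3 kΩ

Loading drop = R_th/(R_th + R_L) ≤ 0.0750, so R_th ≤ R_L · ε/(1−ε) = 941 kΩ × 0.0750/0.9250 = 76.3 kΩ.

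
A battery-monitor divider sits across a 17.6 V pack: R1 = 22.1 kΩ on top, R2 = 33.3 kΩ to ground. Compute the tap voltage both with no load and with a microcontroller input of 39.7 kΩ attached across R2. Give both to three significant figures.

Open-circuit: V = 17.6 × 33.3/(22.1 + 33.3) = 10.6 V.
With the load, R2 becomes R2‖R_L = 18.11 kΩ, so V = 17.6 × 18.11/40.21 = 7.93 V.

Unloaded: 10.6 V; loaded: 7.93 V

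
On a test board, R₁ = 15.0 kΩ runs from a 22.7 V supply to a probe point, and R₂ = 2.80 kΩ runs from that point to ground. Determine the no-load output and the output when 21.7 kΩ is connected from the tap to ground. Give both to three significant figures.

Unloaded: 3.57 V; loaded: 3.22 V

Open-circuit: V = 22.7 × 2.80/(15.0 + 2.80) = 3.57 V.
With the load, R₂ becomes R₂‖R_L = 2.480 kΩ, so V = 22.7 × 2.480/17.48 = 3.22 V.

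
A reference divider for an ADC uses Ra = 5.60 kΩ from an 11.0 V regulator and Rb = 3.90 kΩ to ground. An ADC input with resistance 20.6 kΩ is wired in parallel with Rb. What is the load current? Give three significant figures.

I_L ≈ 0.197 mA

Rb‖R_L = 3.279 kΩ; V_out = 11.0 × 3.279/8.879 = 4.062 V.
I_L = V_out / R_L = 4.062 / 20.6 kΩ = 0.197 mA.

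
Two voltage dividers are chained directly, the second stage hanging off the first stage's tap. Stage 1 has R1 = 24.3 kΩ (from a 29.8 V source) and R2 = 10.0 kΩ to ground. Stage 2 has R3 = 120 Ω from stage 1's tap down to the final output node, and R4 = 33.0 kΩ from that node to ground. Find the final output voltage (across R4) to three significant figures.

Stage 2 presents R3+R4 = 33120 Ω as a load on stage 1's tap.
Stage 1's lower leg becomes R2‖(R3+R4) = 7681 Ω, so V_mid = 29.8 × 7681/31980 = 7.157 V.
Stage 2 is itself unloaded: V_out = V_mid × R4/(R3+R4) = 7.157 × 33000/33120 = 7.13 V.

V_out ≈ 7.13 V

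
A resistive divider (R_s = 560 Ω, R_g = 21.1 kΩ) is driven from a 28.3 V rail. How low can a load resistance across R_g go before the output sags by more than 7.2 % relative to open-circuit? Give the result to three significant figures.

Output resistance R_th = R_s‖R_g = (560 × 21100)/21660 = 545.5 Ω.
The fractional drop is R_th/(R_th + R_L); requiring this ≤ 0.0720 gives R_L ≥ R_th(1/0.0720 − 1) = 545.5 × 12.89 = 7.03 kΩ.

R_L(min) ≈ 7.03 kΩ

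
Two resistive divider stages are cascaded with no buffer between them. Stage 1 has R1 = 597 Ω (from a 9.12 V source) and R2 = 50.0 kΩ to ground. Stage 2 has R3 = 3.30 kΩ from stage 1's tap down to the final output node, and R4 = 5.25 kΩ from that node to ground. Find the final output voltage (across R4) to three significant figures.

V_out ≈ 5.18 V

Stage 2 presents R3+R4 = 8550 Ω as a load on stage 1's tap.
Stage 1's lower leg becomes R2‖(R3+R4) = 7301 Ω, so V_mid = 9.12 × 7301/7898 = 8.431 V.
Stage 2 is itself unloaded: V_out = V_mid × R4/(R3+R4) = 8.431 × 5250/8550 = 5.18 V.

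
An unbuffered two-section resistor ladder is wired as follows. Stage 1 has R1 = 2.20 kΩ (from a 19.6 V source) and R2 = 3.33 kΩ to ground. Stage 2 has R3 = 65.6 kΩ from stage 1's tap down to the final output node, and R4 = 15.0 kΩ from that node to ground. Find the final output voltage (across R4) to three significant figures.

Stage 2 presents R3+R4 = 80.60 kΩ as a load on stage 1's tap.
Stage 1's lower leg becomes R2‖(R3+R4) = 3.198 kΩ, so V_mid = 19.6 × 3.198/5.398 = 11.61 V.
Stage 2 is itself unloaded: V_out = V_mid × R4/(R3+R4) = 11.61 × 15.0/80.60 = 2.16 V.

V_out ≈ 2.16 V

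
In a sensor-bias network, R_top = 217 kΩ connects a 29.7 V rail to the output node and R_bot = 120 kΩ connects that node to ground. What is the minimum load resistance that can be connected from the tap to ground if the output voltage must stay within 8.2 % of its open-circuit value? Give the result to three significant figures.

Output resistance R_th = R_top‖R_bot = (217 × 120)/337.0 = 77.27 kΩ.
The fractional drop is R_th/(R_th + R_L); requiring this ≤ 0.0820 gives R_L ≥ R_th(1/0.0820 − 1) = 77.27 × 11.20 = 865 kΩ.

R_L(min) ≈ 865 kΩ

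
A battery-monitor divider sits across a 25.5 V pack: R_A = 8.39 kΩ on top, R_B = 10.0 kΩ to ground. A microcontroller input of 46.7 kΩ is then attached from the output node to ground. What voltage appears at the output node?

V_out ≈ 12.6 V

The load sits in parallel with R_B: R_B‖R_L = (10.0 × 46.7) / (10.0 + 46.7) = 8.236 kΩ.
V_out = 25.5 × 8.236 / (8.39 + 8.236) = 25.5 × 8.236/16.63 = 12.6 V.
(Unloaded it would have been 13.9 V.)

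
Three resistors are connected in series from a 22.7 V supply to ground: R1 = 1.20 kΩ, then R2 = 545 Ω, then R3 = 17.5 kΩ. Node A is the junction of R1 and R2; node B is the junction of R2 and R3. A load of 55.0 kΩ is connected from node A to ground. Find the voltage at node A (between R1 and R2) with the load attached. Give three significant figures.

Below node A the series string R2+R3 = 18040 Ω sits in parallel with the 55000 Ω load: 13590 Ω.
V_A = 22.7 × 13590/(1200 + 13590) = 20.9 V.

V ≈ 20.9 V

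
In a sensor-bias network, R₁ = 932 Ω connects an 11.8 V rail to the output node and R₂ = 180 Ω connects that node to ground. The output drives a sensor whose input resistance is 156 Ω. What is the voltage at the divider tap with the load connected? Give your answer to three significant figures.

The load sits in parallel with R₂: R₂‖R_L = (180 × 156) / (180 + 156) = 83.57 Ω.
V_out = 11.8 × 83.57 / (932 + 83.57) = 11.8 × 83.57/1016 = 0.971 V.

V_out ≈ 0.971 V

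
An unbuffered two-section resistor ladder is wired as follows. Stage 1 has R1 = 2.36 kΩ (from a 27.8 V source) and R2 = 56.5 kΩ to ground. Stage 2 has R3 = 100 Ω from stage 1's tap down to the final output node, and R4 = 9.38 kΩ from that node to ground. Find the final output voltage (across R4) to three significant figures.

V_out ≈ 21.3 V

Stage 2 presents R3+R4 = 9480 Ω as a load on stage 1's tap.
Stage 1's lower leg becomes R2‖(R3+R4) = 8118 Ω, so V_mid = 27.8 × 8118/10480 = 21.54 V.
Stage 2 is itself unloaded: V_out = V_mid × R4/(R3+R4) = 21.54 × 9380/9480 = 21.3 V.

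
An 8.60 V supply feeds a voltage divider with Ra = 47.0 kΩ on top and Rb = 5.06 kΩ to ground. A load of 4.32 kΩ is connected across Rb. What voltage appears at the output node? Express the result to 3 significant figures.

The load sits in parallel with Rb: Rb‖R_L = (5.06 × 4.32) / (5.06 + 4.32) = 2.330 kΩ.
V_out = 8.60 × 2.330 / (47.0 + 2.330) = 8.60 × 2.330/49.33 = 0.406 V.
(Unloaded it would have been 0.836 V.)

V_out ≈ 0.406 V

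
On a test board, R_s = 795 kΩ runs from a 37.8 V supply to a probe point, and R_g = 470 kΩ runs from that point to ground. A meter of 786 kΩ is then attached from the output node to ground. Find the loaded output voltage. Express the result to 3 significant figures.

The load sits in parallel with R_g: R_g‖R_L = (470 × 786) / (470 + 786) = 294.1 kΩ.
V_out = 37.8 × 294.1 / (795 + 294.1) = 37.8 × 294.1/1089 = 10.2 V.
(Unloaded it would have been 14.0 V.)

V_out ≈ 10.2 V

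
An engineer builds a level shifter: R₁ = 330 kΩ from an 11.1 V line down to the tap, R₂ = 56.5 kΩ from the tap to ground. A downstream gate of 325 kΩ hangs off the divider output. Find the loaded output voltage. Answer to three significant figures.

The load sits in parallel with R₂: R₂‖R_L = (56.5 × 325) / (56.5 + 325) = 48.13 kΩ.
V_out = 11.1 × 48.13 / (330 + 48.13) = 11.1 × 48.13/378.1 = 1.41 V.

V_out ≈ 1.41 V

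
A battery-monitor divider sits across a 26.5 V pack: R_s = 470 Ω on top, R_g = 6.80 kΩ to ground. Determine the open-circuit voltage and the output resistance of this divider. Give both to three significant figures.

V_th is the open-circuit tap voltage: 26.5 × 6800/(470 + 6800) = 24.8 V.
With the supply zeroed, R_s and R_g appear in parallel from the tap: R_th = R_s‖R_g = (470 × 6800)/7270 = 440 Ω.

V_th = 24.8 V, R_th = 440 Ω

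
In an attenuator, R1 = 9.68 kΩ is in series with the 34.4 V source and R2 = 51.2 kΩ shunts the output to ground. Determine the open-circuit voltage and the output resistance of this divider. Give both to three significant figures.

V_th is the open-circuit tap voltage: 34.4 × 51.2/(9.68 + 51.2) = 28.9 V.
With the supply zeroed, R1 and R2 appear in parallel from the tap: R_th = R1‖R2 = (9.68 × 51.2)/60.88 = 8.14 kΩ.

V_th = 28.9 V, R_th = 8.14 kΩ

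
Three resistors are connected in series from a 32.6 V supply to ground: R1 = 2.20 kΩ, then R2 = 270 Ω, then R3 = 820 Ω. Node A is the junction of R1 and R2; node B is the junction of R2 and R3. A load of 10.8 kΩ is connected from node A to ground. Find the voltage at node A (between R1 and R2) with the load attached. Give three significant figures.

Below node A the series string R2+R3 = 1090 Ω sits in parallel with the 10800 Ω load: 990.1 Ω.
V_A = 32.6 × 990.1/(2200 + 990.1) = 10.1 V.

V ≈ 10.1 V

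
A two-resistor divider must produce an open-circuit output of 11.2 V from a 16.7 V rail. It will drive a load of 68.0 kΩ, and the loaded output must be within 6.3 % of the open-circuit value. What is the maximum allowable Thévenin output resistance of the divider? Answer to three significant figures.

Loading drop = R_th/(R_th + R_L) ≤ 0.0630, so R_th ≤ R_L · ε/(1−ε) = 68.0 kΩ × 0.0630/0.9370 = 4.57 kΩ.
(Any R1, R2 with R2/(R1+R2) = 0.671 and R1‖R2 ≤ 4.57 kΩ will meet the spec.)

R_th ≤ 4.57 kΩ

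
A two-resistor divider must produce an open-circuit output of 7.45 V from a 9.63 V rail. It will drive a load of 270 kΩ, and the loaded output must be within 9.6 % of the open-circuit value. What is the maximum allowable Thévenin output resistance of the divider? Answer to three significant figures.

R_th ≤ 28.7 kΩ

Loading drop = R_th/(R_th + R_L) ≤ 0.0960, so R_th ≤ R_L · ε/(1−ε) = 270 kΩ × 0.0960/0.9040 = 28.7 kΩ.
(Any R1, R2 with R2/(R1+R2) = 0.774 and R1‖R2 ≤ 28.7 kΩ will meet the spec.)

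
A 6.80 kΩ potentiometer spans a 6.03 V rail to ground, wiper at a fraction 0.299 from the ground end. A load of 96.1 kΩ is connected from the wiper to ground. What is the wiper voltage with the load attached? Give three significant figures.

V ≈ 1.78 V

The wiper splits the pot into (1−α)R = 4.767 kΩ above and αR = 2.033 kΩ below.
Lower section ‖ load = 1.991 kΩ.
V_wiper = 6.03 × 1.991/(4.767 + 1.991) = 1.78 V.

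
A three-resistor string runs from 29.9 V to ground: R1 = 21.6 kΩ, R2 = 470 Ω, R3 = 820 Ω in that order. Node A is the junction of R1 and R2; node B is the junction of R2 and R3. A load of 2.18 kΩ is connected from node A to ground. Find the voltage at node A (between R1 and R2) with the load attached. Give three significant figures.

Below node A the series string R2+R3 = 1290 Ω sits in parallel with the 2180 Ω load: 810.4 Ω.
V_A = 29.9 × 810.4/(21600 + 810.4) = 1.08 V.

V ≈ 1.08 V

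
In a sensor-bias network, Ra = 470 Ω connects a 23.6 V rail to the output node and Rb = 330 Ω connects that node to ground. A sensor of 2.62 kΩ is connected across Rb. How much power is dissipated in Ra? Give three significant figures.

Total resistance from the source is Ra + (Rb‖R_L) = 763.1 Ω, so I = 23.6/763.1 Ω = 30.93 mA.
P = I²·Ra = (30.93 mA)² × 470 Ω = 450 mW.

P ≈ 450 mW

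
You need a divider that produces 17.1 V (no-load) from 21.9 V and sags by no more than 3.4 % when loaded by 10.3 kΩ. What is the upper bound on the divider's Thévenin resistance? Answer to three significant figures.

Loading drop = R_th/(R_th + R_L) ≤ 0.0340, so R_th ≤ R_L · ε/(1−ε) = 10.3 kΩ × 0.0340/0.9660 = 363 Ω.

R_th ≤ 363 Ω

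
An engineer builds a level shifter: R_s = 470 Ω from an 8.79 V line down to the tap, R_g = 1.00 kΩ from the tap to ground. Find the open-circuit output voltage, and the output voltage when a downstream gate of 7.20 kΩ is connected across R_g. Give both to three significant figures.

Unloaded: 5.98 V; loaded: 5.73 V

Open-circuit: V = 8.79 × 1000/(470 + 1000) = 5.98 V.
With the load, R_g becomes R_g‖R_L = 878.0 Ω, so V = 8.79 × 878.0/1348 = 5.73 V.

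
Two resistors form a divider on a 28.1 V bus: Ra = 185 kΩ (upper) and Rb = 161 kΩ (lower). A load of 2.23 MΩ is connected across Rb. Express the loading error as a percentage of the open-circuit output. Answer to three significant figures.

3.72 %

The divider's output (Thévenin) resistance is Ra‖Rb = 86.08 kΩ.
Fractional drop under load = R_th/(R_th + R_L) = 86.08 / (86.08 + 2230) = 0.03717.
So the output falls by 3.72 %.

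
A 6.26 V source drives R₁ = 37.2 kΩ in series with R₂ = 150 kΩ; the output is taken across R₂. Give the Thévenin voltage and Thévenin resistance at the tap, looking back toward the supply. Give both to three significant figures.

V_th = 5.02 V, R_th = 29.8 kΩ

V_th is the open-circuit tap voltage: 6.26 × 150/(37.2 + 150) = 5.02 V.
With the supply zeroed, R₁ and R₂ appear in parallel from the tap: R_th = R₁‖R₂ = (37.2 × 150)/187.2 = 29.8 kΩ.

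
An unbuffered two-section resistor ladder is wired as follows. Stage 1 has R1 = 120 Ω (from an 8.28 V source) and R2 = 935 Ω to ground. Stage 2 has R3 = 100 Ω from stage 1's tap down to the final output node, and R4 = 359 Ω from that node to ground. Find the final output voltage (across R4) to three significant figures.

Stage 2 presents R3+R4 = 459.0 Ω as a load on stage 1's tap.
Stage 1's lower leg becomes R2‖(R3+R4) = 307.9 Ω, so V_mid = 8.28 × 307.9/427.9 = 5.958 V.
Stage 2 is itself unloaded: V_out = V_mid × R4/(R3+R4) = 5.958 × 359/459.0 = 4.66 V.

V_out ≈ 4.66 V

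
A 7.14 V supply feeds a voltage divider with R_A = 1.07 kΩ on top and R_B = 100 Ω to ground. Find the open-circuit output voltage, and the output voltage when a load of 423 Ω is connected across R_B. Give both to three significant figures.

Open-circuit: V = 7.14 × 100/(1070 + 100) = 0.610 V.
With the load, R_B becomes R_B‖R_L = 80.88 Ω, so V = 7.14 × 80.88/1151 = 0.502 V.

Unloaded: 0.610 V; loaded: 0.502 V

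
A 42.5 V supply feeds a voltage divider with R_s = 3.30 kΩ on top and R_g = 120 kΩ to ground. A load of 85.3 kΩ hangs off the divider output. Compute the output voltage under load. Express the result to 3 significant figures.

V_out ≈ 39.9 V

The load sits in parallel with R_g: R_g‖R_L = (120 × 85.3) / (120 + 85.3) = 49.86 kΩ.
V_out = 42.5 × 49.86 / (3.30 + 49.86) = 42.5 × 49.86/53.16 = 39.9 V.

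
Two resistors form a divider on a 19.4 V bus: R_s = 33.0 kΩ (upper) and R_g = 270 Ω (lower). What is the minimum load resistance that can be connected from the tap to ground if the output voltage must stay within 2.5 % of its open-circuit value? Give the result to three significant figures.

Output resistance R_th = R_s‖R_g = (33000 × 270)/33270 = 267.8 Ω.
The fractional drop is R_th/(R_th + R_L); requiring this ≤ 0.0250 gives R_L ≥ R_th(1/0.0250 − 1) = 267.8 × 39.00 = 10.4 kΩ.

R_L(min) ≈ 10.4 kΩ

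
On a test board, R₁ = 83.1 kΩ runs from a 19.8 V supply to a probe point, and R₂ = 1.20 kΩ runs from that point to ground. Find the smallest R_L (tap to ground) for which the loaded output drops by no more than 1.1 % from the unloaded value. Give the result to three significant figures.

Output resistance R_th = R₁‖R₂ = (83.1 × 1.20)/84.30 = 1.183 kΩ.
The fractional drop is R_th/(R_th + R_L); requiring this ≤ 0.0110 gives R_L ≥ R_th(1/0.0110 − 1) = 1.183 × 89.91 = 106 kΩ.

R_L(min) ≈ 106 kΩ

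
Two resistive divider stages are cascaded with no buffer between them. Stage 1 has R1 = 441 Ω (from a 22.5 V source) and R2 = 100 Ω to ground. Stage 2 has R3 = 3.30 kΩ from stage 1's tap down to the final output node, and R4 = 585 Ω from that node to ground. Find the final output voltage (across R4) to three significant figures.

V_out ≈ 0.613 V

Stage 2 presents R3+R4 = 3885 Ω as a load on stage 1's tap.
Stage 1's lower leg becomes R2‖(R3+R4) = 97.49 Ω, so V_mid = 22.5 × 97.49/538.5 = 4.073 V.
Stage 2 is itself unloaded: V_out = V_mid × R4/(R3+R4) = 4.073 × 585/3885 = 0.613 V.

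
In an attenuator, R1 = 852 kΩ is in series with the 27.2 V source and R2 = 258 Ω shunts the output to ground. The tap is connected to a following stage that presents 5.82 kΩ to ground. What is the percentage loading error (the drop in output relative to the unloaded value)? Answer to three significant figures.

4.24 %

The divider's output (Thévenin) resistance is R1‖R2 = 257.9 Ω.
Fractional drop under load = R_th/(R_th + R_L) = 257.9 / (257.9 + 5820) = 0.04244.
So the output falls by 4.24 %.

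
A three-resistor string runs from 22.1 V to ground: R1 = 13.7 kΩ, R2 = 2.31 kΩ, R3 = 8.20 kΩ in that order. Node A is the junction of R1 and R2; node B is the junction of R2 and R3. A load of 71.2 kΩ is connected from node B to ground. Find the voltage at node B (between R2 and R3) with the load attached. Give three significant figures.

At node B, R3 is in parallel with the load: R3‖R_L = 7.353 kΩ.
Below node A the resistance is R2 + (R3‖R_L) = 9.663 kΩ, so V_A = 22.1 × 9.663/23.36 = 9.141 V.
Then V_B = V_A × (R3‖R_L)/(R2 + R3‖R_L) = 9.141 × 7.353/9.663 = 6.96 V.

V ≈ 6.96 V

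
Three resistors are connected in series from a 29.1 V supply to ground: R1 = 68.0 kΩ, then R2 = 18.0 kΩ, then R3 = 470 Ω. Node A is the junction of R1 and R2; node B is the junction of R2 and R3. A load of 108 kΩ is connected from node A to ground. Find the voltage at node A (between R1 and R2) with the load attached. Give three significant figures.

Below node A the series string R2+R3 = 18470 Ω sits in parallel with the 108000 Ω load: 15770 Ω.
V_A = 29.1 × 15770/(68000 + 15770) = 5.48 V.

V ≈ 5.48 V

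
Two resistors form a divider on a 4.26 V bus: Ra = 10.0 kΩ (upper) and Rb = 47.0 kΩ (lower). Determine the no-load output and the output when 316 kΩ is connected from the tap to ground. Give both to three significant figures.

Unloaded: 3.51 V; loaded: 3.42 V

Open-circuit: V = 4.26 × 47.0/(10.0 + 47.0) = 3.51 V.
With the load, Rb becomes Rb‖R_L = 40.91 kΩ, so V = 4.26 × 40.91/50.91 = 3.42 V.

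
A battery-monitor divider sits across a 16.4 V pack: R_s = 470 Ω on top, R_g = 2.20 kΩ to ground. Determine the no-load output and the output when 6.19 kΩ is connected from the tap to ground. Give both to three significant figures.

Unloaded: 13.5 V; loaded: 12.7 V

Open-circuit: V = 16.4 × 2200/(470 + 2200) = 13.5 V.
With the load, R_g becomes R_g‖R_L = 1623 Ω, so V = 16.4 × 1623/2093 = 12.7 V.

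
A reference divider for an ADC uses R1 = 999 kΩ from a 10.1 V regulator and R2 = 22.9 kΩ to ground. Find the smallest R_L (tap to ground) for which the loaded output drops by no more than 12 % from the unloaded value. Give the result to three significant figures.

R_L(min) ≈ 164 kΩ

Output resistance R_th = R1‖R2 = (999 × 22.9)/1022 = 22.39 kΩ.
The fractional drop is R_th/(R_th + R_L); requiring this ≤ 0.120 gives R_L ≥ R_th(1/0.120 − 1) = 22.39 × 7.333 = 164 kΩ.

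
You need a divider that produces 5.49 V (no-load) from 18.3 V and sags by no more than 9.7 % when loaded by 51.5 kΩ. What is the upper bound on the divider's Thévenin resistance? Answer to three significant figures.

Loading drop = R_th/(R_th + R_L) ≤ 0.0970, so R_th ≤ R_L · ε/(1−ε) = 51.5 kΩ × 0.0970/0.9030 = 5.53 kΩ.
(Any R1, R2 with R2/(R1+R2) = 0.300 and R1‖R2 ≤ 5.53 kΩ will meet the spec.)

R_th ≤ 5.53 kΩ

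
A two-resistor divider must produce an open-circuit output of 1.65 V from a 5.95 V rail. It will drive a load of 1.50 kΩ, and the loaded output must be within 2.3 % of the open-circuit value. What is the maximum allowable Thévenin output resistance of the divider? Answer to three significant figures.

R_th ≤ 35.3 Ω

Loading drop = R_th/(R_th + R_L) ≤ 0.0230, so R_th ≤ R_L · ε/(1−ε) = 1.50 kΩ × 0.0230/0.9770 = 35.3 Ω.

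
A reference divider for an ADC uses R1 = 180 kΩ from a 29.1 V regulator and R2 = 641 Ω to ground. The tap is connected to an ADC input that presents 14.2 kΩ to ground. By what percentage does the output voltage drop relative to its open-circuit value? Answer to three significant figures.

The divider's output (Thévenin) resistance is R1‖R2 = 638.7 Ω.
Fractional drop under load = R_th/(R_th + R_L) = 638.7 / (638.7 + 14200) = 0.04304.
So the output falls by 4.30 %.

4.30 %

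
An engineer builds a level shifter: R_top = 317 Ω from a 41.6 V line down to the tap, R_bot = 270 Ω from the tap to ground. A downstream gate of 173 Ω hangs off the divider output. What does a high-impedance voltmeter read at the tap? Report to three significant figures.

V_out ≈ 10.4 V

The load sits in parallel with R_bot: R_bot‖R_L = (270 × 173) / (270 + 173) = 105.4 Ω.
V_out = 41.6 × 105.4 / (317 + 105.4) = 41.6 × 105.4/422.4 = 10.4 V.
(Unloaded it would have been 19.1 V.)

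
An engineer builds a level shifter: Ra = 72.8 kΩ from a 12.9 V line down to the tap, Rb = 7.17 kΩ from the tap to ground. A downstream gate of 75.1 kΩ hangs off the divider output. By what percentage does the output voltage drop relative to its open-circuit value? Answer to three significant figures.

8.00 %

The divider's output (Thévenin) resistance is Ra‖Rb = 6.527 kΩ.
Fractional drop under load = R_th/(R_th + R_L) = 6.527 / (6.527 + 75.1) = 0.07996.
So the output falls by 8.00 %.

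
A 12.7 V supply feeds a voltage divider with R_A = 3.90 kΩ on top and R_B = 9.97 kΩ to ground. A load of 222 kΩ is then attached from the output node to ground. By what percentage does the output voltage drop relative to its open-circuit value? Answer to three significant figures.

1.25 %

The divider's output (Thévenin) resistance is R_A‖R_B = 2.803 kΩ.
Fractional drop under load = R_th/(R_th + R_L) = 2.803 / (2.803 + 222) = 0.01247.
So the output falls by 1.25 %.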